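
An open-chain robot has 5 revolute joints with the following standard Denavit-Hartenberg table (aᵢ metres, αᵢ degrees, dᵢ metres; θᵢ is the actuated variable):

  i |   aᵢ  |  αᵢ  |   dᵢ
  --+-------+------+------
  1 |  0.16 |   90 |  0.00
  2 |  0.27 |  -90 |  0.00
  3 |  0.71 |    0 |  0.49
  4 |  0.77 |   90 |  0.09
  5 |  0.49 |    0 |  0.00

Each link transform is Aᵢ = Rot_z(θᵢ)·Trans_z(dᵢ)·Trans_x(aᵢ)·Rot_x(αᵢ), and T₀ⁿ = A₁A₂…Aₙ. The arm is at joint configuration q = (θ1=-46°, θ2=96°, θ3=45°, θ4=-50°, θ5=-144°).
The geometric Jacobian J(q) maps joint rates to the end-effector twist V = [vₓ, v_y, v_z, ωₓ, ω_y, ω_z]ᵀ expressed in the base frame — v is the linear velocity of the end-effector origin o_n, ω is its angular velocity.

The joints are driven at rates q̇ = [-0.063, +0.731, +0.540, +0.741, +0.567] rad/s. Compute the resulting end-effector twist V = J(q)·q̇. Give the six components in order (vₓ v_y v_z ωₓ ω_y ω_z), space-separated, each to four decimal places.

0.1574 0.9158 -0.3426 -1.8135 0.0125 -0.2460

o_n = [0.1641, 0.5060, 1.1074]
J₁: ẑ×o_n = [-0.5060, 0.1641, 0.0000], ω = ẑ
J2: z=[-0.7193, -0.6947, 0.0000] o=[0.1111, -0.1151, 0.0000] → [-0.7693, 0.7966, -0.4100, -0.7193, -0.6947, 0.0000]
J3: z=[-0.6909, 0.7154, -0.1045] o=[0.0915, -0.0948, 0.2685] → [0.6629, 0.5720, -0.4669, -0.6909, 0.7154, -0.1045]
J4: z=[-0.6909, 0.7154, -0.1045] o=[0.0777, 0.6423, 0.7166] → [0.2653, 0.2610, 0.0324, -0.6909, 0.7154, -0.1045]
J5: z=[-0.7103, -0.6986, -0.0867] o=[-0.0884, 0.7177, 1.4701] → [0.2350, -0.2795, 0.3268, -0.7103, -0.6986, -0.0867]
V = J·q̇ = [0.1574, 0.9158, -0.3426, -1.8135, 0.0125, -0.2460]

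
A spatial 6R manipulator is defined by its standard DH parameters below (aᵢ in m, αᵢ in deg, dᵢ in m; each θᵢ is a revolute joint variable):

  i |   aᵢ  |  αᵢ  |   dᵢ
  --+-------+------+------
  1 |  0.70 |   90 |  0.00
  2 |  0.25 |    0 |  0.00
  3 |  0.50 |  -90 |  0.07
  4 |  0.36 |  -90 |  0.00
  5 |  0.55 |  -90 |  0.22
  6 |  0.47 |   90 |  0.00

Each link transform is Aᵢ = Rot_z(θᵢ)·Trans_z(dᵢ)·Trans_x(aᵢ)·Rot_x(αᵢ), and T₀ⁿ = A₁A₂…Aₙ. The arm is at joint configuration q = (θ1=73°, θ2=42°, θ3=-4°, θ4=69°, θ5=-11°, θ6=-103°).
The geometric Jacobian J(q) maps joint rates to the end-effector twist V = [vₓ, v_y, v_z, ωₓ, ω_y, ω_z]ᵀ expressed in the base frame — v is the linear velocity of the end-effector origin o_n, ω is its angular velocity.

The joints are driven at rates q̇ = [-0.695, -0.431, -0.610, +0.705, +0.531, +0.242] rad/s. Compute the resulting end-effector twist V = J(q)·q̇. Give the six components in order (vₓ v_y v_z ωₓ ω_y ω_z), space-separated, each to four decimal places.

o_n = [-0.5973, 1.1799, 0.3279]
J₁: ẑ×o_n = [-1.1799, -0.5973, 0.0000], ω = ẑ
J2: z=[0.9563, -0.2924, 0.0000] o=[0.2047, 0.6694, 0.0000] → [-0.0959, -0.3136, 0.2537, 0.9563, -0.2924, 0.0000]
J3: z=[0.9563, -0.2924, 0.0000] o=[0.2590, 0.8471, 0.1673] → [-0.0470, -0.1536, 0.0679, 0.9563, -0.2924, 0.0000]
J4: z=[-0.1800, -0.5888, 0.7880] o=[0.4411, 1.2034, 0.4751] → [0.1052, -0.8448, -0.6072, -0.1800, -0.5888, 0.7880]
J5: z=[-0.5578, -0.5987, -0.5748] o=[0.1494, 1.3989, 0.5545] → [0.0098, 0.3028, -0.3250, -0.5578, -0.5987, -0.5748]
J6: z=[0.0221, 0.6816, -0.7314] o=[-0.4296, 1.4985, 0.6299] → [-0.4389, 0.1294, 0.1073, 0.0221, 0.6816, -0.7314]
V = J·q̇ = [0.8631, 0.2405, -0.7254, -1.4133, -0.2637, -0.6217]

0.8631 0.2405 -0.7254 -1.4133 -0.2637 -0.6217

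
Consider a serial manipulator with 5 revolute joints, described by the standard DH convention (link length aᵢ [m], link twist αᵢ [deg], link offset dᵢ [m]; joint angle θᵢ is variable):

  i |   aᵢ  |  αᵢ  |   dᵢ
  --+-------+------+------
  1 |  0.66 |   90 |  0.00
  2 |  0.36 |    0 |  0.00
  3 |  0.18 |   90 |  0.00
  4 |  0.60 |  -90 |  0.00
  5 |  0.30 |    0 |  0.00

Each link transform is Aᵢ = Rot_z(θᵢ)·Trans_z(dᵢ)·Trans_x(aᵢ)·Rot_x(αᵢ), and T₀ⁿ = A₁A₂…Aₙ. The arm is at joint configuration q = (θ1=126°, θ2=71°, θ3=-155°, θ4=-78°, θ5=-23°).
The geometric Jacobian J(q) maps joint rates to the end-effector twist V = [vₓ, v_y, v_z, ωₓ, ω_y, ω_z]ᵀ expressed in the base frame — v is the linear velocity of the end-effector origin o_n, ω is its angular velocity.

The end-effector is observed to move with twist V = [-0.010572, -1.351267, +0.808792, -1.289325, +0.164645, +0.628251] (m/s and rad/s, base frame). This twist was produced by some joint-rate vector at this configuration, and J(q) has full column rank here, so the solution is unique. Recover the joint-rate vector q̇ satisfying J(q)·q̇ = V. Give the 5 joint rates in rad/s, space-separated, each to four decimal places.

0.8690 -0.0570 -0.9600 -0.8610 0.3400

o_n = [-1.1039, 0.0613, -0.0320]
J₁: ẑ×o_n = [-0.0613, -1.1039, 0.0000], ω = ẑ
J2: z=[0.8090, 0.5878, 0.0000] o=[-0.3879, 0.5340, 0.0000] → [-0.0188, 0.0259, 0.0385, 0.8090, 0.5878, 0.0000]
J3: z=[0.8090, 0.5878, 0.0000] o=[-0.4568, 0.6288, 0.3404] → [-0.2189, 0.3013, -0.0787, 0.8090, 0.5878, 0.0000]
J4: z=[0.5846, -0.8046, -0.1045] o=[-0.4679, 0.6440, 0.1614] → [0.0947, 0.1795, -0.8523, 0.5846, -0.8046, -0.1045]
J5: z=[0.1081, 0.2049, -0.9728] o=[-0.9504, 0.3096, 0.0373] → [-0.2557, 0.1569, 0.0046, 0.1081, 0.2049, -0.9728]
q̇ = J⁺·V = [0.8690, -0.0570, -0.9600, -0.8610, 0.3400]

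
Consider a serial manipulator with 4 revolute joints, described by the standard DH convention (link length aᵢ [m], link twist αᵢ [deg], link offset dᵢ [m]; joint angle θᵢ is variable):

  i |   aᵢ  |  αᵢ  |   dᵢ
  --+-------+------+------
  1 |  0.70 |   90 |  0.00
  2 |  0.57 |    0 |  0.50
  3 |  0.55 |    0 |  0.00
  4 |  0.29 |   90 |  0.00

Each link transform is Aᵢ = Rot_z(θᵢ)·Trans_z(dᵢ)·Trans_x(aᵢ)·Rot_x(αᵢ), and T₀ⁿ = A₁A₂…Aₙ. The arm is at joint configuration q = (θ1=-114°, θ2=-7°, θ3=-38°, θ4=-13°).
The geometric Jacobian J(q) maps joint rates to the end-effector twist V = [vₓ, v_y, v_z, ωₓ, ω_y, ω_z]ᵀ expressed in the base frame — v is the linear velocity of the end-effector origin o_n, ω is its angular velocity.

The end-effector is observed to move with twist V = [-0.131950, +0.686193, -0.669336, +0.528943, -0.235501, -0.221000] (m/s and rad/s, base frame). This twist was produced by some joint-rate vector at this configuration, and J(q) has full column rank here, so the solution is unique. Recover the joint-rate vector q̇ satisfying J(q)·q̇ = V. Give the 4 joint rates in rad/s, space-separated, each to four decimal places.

o_n = [-1.1923, -1.4486, -0.7043]
J₁: ẑ×o_n = [1.4486, -1.1923, 0.0000], ω = ẑ
J2: z=[-0.9135, 0.4067, 0.0000] o=[-0.2847, -0.6395, 0.0000] → [-0.2865, -0.6434, 1.1083, -0.9135, 0.4067, 0.0000]
J3: z=[-0.9135, 0.4067, 0.0000] o=[-0.9716, -0.9530, -0.0695] → [-0.2582, -0.5800, 0.5426, -0.9135, 0.4067, 0.0000]
J4: z=[-0.9135, 0.4067, 0.0000] o=[-1.1298, -1.3082, -0.4584] → [-0.1000, -0.2247, 0.1537, -0.9135, 0.4067, 0.0000]
q̇ = J⁺·V = [-0.2210, -0.5240, -0.2060, 0.1510]

-0.2210 -0.5240 -0.2060 0.1510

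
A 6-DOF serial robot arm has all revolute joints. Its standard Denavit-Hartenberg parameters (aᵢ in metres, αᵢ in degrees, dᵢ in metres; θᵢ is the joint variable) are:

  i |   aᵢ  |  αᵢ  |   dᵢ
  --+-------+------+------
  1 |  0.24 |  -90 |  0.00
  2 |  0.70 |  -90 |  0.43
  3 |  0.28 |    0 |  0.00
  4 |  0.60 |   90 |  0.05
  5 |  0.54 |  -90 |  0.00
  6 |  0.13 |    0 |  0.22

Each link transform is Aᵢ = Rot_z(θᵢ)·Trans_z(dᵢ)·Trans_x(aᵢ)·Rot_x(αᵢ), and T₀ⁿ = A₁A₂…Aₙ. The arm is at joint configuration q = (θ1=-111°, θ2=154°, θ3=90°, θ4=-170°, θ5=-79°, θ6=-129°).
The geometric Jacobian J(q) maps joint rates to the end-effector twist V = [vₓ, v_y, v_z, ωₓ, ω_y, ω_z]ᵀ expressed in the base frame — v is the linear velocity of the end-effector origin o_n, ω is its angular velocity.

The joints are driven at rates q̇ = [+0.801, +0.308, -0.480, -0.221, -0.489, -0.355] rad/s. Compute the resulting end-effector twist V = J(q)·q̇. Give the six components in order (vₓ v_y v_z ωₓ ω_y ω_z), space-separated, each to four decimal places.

-0.1751 0.6470 0.2827 -0.0973 0.0817 -0.0745

o_n = [1.0887, -0.1138, -0.6536]
J₁: ẑ×o_n = [0.1138, 1.0887, -0.0000], ω = ẑ
J2: z=[0.9336, -0.3584, 0.0000] o=[-0.0860, -0.2241, 0.0000] → [0.2342, 0.6102, 0.5239, 0.9336, -0.3584, 0.0000]
J3: z=[0.1571, 0.4093, 0.8988] o=[0.5409, 0.2092, -0.3069] → [0.1485, 0.5468, -0.2749, 0.1571, 0.4093, 0.8988]
J4: z=[0.1571, 0.4093, 0.8988] o=[0.2795, 0.3096, -0.3069] → [0.2386, 0.7818, -0.3977, 0.1571, 0.4093, 0.8988]
J5: z=[-0.1551, -0.8886, 0.4317] o=[0.8726, 0.2057, -0.3076] → [0.4454, 0.0397, 0.2416, -0.1551, -0.8886, 0.4317]
J6: z=[0.9874, -0.1253, 0.0968] o=[0.8898, -0.0326, -0.7919] → [-0.0095, -0.1173, -0.0553, 0.9874, -0.1253, 0.0968]
V = J·q̇ = [-0.1751, 0.6470, 0.2827, -0.0973, 0.0817, -0.0745]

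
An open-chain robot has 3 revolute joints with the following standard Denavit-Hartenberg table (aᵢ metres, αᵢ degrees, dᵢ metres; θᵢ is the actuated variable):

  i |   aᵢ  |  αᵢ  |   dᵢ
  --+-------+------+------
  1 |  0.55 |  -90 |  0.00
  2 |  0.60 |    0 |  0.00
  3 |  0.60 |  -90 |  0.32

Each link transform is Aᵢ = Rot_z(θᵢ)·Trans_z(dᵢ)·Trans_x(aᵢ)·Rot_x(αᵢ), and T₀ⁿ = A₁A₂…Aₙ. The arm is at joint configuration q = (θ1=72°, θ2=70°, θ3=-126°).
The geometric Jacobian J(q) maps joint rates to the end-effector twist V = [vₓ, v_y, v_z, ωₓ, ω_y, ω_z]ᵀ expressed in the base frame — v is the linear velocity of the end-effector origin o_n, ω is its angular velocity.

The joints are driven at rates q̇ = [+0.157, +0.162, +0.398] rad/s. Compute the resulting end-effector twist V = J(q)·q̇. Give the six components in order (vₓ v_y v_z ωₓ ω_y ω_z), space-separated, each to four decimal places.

o_n = [0.0327, 1.1362, -0.0664]
J₁: ẑ×o_n = [-1.1362, 0.0327, 0.0000], ω = ẑ
J2: z=[-0.9511, 0.3090, 0.0000] o=[0.1700, 0.5231, 0.0000] → [-0.0205, -0.0631, -0.5407, -0.9511, 0.3090, 0.0000]
J3: z=[-0.9511, 0.3090, 0.0000] o=[0.2334, 0.7182, -0.5638] → [0.1537, 0.4731, -0.3355, -0.9511, 0.3090, 0.0000]
V = J·q̇ = [-0.1205, 0.1832, -0.2211, -0.5326, 0.1730, 0.1570]

-0.1205 0.1832 -0.2211 -0.5326 0.1730 0.1570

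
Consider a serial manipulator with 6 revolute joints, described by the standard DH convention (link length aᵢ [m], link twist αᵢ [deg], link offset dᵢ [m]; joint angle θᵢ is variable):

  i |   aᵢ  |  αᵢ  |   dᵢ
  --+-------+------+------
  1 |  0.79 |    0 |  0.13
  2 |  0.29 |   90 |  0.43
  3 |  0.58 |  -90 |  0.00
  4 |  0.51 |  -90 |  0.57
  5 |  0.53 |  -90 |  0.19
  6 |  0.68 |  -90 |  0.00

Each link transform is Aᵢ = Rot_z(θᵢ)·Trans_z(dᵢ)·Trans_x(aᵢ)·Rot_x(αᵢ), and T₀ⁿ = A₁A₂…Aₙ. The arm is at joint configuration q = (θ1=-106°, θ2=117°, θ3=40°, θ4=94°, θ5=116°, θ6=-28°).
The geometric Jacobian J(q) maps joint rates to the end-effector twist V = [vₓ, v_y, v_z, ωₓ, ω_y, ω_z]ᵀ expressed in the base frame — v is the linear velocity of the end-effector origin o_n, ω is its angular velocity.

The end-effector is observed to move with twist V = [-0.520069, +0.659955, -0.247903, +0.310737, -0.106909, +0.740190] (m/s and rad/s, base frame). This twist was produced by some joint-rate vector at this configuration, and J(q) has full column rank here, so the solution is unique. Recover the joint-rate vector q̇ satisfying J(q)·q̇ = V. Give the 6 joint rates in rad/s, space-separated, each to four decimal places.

-0.8790 0.6920 0.3500 0.5900 -0.8250 -0.1430

o_n = [0.4057, -0.6597, 0.2640]
J₁: ẑ×o_n = [0.6597, 0.4057, -0.0000], ω = ẑ
J2: z=[0.0000, 0.0000, 1.0000] o=[-0.2178, -0.7594, 0.1300] → [-0.0997, 0.6235, 0.0000, 0.0000, 0.0000, 1.0000]
J3: z=[0.1908, -0.9816, 0.0000] o=[0.0669, -0.7041, 0.5600] → [0.2906, 0.0565, 0.3411, 0.1908, -0.9816, 0.0000]
J4: z=[-0.6310, -0.1226, 0.7660] o=[0.5031, -0.6193, 0.9328] → [0.1130, -0.4966, 0.0136, -0.6310, -0.1226, 0.7660]
J5: z=[-0.7368, -0.2143, -0.6412] o=[0.0196, -0.1950, 1.3466] → [-0.0660, -1.0453, 0.4252, -0.7368, -0.2143, -0.6412]
J6: z=[-0.0584, -0.9247, 0.3761] o=[0.2366, -0.4024, 0.8703] → [0.6574, 0.0282, 0.1715, -0.0584, -0.9247, 0.3761]
q̇ = J⁺·V = [-0.8790, 0.6920, 0.3500, 0.5900, -0.8250, -0.1430]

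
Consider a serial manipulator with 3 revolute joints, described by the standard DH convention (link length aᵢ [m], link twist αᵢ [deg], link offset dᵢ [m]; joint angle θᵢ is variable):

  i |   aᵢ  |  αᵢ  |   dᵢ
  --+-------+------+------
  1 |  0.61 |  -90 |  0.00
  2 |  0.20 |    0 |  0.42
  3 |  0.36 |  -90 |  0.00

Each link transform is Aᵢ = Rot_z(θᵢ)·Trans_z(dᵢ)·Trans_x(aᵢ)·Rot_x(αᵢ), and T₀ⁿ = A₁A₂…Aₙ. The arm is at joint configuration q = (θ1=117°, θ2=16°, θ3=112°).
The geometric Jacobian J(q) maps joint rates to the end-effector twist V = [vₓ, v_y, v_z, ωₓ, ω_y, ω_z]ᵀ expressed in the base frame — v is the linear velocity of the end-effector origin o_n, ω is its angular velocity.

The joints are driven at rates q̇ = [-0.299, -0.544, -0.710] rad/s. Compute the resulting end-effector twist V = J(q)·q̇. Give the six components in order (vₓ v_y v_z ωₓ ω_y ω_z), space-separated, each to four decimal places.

o_n = [-0.6378, 0.3267, -0.3388]
J₁: ẑ×o_n = [-0.3267, -0.6378, 0.0000], ω = ẑ
J2: z=[-0.8910, -0.4540, 0.0000] o=[-0.2769, 0.5435, 0.0000] → [0.1538, -0.3019, 0.0294, -0.8910, -0.4540, 0.0000]
J3: z=[-0.8910, -0.4540, 0.0000] o=[-0.7384, 0.5241, -0.0551] → [0.1288, -0.2528, 0.2216, -0.8910, -0.4540, 0.0000]
V = J·q̇ = [-0.0774, 0.5344, -0.1733, 1.1173, 0.5693, -0.2990]

-0.0774 0.5344 -0.1733 1.1173 0.5693 -0.2990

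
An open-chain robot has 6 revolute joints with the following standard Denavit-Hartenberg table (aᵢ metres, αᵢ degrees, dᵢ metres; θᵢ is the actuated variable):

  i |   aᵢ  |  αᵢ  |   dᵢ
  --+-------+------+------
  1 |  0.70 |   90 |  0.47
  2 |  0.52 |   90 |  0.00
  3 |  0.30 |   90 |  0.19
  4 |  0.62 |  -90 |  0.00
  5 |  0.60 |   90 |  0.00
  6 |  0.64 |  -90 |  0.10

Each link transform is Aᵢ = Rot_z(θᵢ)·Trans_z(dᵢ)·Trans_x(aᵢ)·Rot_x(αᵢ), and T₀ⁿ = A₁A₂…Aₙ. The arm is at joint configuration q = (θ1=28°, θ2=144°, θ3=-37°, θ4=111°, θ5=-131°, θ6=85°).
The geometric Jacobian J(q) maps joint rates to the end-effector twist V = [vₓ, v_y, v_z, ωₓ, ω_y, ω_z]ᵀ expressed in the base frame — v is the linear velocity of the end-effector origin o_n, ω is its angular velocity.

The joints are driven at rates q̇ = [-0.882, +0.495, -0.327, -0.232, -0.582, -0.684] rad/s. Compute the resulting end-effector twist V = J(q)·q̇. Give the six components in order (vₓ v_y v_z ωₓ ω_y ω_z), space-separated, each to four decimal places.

o_n = [0.5924, 0.4742, 0.5212]
J₁: ẑ×o_n = [-0.4742, 0.5924, 0.0000], ω = ẑ
J2: z=[0.4695, -0.8829, 0.0000] o=[0.6181, 0.3286, 0.4700] → [-0.0452, -0.0240, 0.0456, 0.4695, -0.8829, 0.0000]
J3: z=[0.5190, 0.2759, 0.8090] o=[0.2466, 0.1311, 0.7756] → [-0.3477, 0.4118, 0.0826, 0.5190, 0.2759, 0.8090]
J4: z=[0.0550, 0.9337, -0.3537] o=[0.0893, 0.2520, 1.0702] → [-0.4340, -0.1478, -0.4575, 0.0550, 0.9337, -0.3537]
J5: z=[0.6104, -0.3118, -0.7282] o=[0.5792, 0.3610, 1.4342] → [0.3670, 0.5477, 0.0731, 0.6104, -0.3118, -0.7282]
J6: z=[-0.6324, -0.7453, -0.2110] o=[0.2931, 0.7146, 1.0429] → [0.3381, -0.3931, 0.3751, -0.6324, -0.7453, -0.2110]
V = J·q̇ = [0.1654, -0.6846, -0.1974, 0.1273, -0.0527, -0.4964]

0.1654 -0.6846 -0.1974 0.1273 -0.0527 -0.4964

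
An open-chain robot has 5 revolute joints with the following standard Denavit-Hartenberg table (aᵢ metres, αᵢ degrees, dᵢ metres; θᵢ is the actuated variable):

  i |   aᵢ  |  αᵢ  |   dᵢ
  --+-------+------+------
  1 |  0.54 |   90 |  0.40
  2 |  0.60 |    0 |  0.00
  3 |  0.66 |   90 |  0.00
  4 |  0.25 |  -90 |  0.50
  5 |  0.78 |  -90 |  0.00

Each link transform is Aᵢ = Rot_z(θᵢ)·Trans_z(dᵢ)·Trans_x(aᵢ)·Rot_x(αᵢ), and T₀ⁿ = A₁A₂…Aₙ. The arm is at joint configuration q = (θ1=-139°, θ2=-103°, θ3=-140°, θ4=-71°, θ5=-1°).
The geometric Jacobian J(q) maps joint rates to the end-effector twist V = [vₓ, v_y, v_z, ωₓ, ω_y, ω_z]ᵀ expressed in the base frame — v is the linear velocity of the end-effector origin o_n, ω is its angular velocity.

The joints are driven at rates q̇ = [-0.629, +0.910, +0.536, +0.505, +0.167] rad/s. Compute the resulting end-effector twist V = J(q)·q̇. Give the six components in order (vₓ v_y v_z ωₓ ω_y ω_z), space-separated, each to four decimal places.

o_n = [0.3288, -1.0044, 0.9354]
J₁: ẑ×o_n = [1.0044, 0.3288, -0.0000], ω = ẑ
J2: z=[-0.6561, 0.7547, 0.0000] o=[-0.4075, -0.3543, 0.4000] → [0.4040, 0.3512, -0.1292, -0.6561, 0.7547, 0.0000]
J3: z=[-0.6561, 0.7547, 0.0000] o=[-0.3057, -0.2657, -0.1846] → [0.8453, 0.7348, 0.0058, -0.6561, 0.7547, 0.0000]
J4: z=[-0.6725, -0.5846, 0.4540] o=[-0.0795, -0.0691, 0.4034] → [0.1137, 0.5431, 0.8676, -0.6725, -0.5846, 0.4540]
J5: z=[0.1104, 0.5273, 0.8425] o=[-0.2328, -0.5156, 0.7030] → [0.5344, 0.4475, -0.3501, 0.1104, 0.5273, 0.8425]
V = J·q̇ = [0.3356, 0.8556, 0.2652, -1.2698, 0.8842, -0.2590]

0.3356 0.8556 0.2652 -1.2698 0.8842 -0.2590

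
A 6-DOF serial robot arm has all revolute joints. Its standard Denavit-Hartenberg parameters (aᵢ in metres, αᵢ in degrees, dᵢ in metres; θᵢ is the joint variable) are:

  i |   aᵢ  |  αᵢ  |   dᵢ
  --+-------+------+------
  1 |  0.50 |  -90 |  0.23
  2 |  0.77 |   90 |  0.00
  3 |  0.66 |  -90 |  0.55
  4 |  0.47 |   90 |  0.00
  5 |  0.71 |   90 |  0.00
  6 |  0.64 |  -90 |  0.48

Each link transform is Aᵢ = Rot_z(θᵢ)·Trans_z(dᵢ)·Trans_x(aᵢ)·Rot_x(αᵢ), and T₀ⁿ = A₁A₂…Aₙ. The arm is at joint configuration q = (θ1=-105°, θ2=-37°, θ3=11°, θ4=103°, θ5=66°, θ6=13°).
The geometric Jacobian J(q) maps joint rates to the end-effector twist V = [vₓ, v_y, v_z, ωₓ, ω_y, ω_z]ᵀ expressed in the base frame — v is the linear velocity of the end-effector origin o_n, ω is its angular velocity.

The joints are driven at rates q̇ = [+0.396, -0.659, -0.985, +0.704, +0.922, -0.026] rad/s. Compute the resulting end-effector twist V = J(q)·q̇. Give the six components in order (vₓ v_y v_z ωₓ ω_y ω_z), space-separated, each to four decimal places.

1.4082 0.5847 1.8022 -0.1297 -1.3145 -0.0860

o_n = [0.5734, -2.0895, 0.1402]
J₁: ẑ×o_n = [2.0895, 0.5734, -0.0000], ω = ẑ
J2: z=[0.9659, -0.2588, 0.0000] o=[-0.1294, -0.4830, 0.2300] → [0.0232, 0.0867, -1.3699, 0.9659, -0.2588, 0.0000]
J3: z=[0.1558, 0.5813, 0.7986] o=[-0.2886, -1.0770, 0.6934] → [0.4871, 0.7746, -0.6588, 0.1558, 0.5813, 0.7986]
J4: z=[0.9876, -0.1069, -0.1148] o=[-0.2152, -1.2896, 1.5225] → [0.0559, 1.2747, -0.7057, 0.9876, -0.1069, -0.1148]
J5: z=[-0.0532, -0.9167, 0.3960] o=[-0.2845, -1.4705, 1.0944] → [1.1198, 0.2890, 0.8194, -0.0532, -0.9167, 0.3960]
J6: z=[-0.5365, -0.3082, -0.7856] o=[0.3134, -1.6510, 0.7568] → [-0.1544, -0.5351, 0.3154, -0.5365, -0.3082, -0.7856]
V = J·q̇ = [1.4082, 0.5847, 1.8022, -0.1297, -1.3145, -0.0860]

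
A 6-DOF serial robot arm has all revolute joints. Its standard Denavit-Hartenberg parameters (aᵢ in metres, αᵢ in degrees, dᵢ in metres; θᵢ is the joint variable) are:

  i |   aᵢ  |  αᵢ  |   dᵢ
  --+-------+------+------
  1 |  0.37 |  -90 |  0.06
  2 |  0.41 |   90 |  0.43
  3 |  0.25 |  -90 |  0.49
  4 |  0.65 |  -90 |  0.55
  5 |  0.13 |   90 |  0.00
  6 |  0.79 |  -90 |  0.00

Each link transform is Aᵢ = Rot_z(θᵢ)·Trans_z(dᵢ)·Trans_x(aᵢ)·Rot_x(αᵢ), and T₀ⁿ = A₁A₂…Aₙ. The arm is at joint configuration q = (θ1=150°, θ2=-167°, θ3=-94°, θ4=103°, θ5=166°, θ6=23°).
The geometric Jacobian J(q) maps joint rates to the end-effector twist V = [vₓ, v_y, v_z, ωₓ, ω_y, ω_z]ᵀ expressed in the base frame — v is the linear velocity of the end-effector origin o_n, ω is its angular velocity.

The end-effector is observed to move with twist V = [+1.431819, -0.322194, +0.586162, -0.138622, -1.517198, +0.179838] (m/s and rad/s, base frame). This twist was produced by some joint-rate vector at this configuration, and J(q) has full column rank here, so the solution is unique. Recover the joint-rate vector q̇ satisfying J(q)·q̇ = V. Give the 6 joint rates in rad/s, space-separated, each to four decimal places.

o_n = [0.2500, -0.6247, -0.4884]
J₁: ẑ×o_n = [0.6247, 0.2500, -0.0000], ω = ẑ
J2: z=[-0.5000, -0.8660, 0.0000] o=[-0.3204, 0.1850, 0.0600] → [0.4749, -0.2742, 0.8989, -0.5000, -0.8660, 0.0000]
J3: z=[0.1948, -0.1125, -0.9744] o=[-0.1895, -0.3871, 0.1522] → [-0.1594, -0.3034, 0.0032, 0.1948, -0.1125, -0.9744]
J4: z=[0.8767, -0.4256, 0.2244] o=[0.0160, -0.2178, -0.3291] → [0.1591, 0.1921, -0.2571, 0.8767, -0.4256, 0.2244]
J5: z=[-0.3848, -0.9002, -0.2039] o=[0.3104, -0.5119, 0.4137] → [0.7890, -0.3348, -0.0110, -0.3848, -0.9002, -0.2039]
J6: z=[-0.9205, 0.3906, 0.0128] o=[0.3193, -0.4869, 0.2864] → [-0.3009, -0.7141, 0.1539, -0.9205, 0.3906, 0.0128]
q̇ = J⁺·V = [0.9460, 0.7700, 0.7330, 0.3720, 0.6620, -0.0350]

0.9460 0.7700 0.7330 0.3720 0.6620 -0.0350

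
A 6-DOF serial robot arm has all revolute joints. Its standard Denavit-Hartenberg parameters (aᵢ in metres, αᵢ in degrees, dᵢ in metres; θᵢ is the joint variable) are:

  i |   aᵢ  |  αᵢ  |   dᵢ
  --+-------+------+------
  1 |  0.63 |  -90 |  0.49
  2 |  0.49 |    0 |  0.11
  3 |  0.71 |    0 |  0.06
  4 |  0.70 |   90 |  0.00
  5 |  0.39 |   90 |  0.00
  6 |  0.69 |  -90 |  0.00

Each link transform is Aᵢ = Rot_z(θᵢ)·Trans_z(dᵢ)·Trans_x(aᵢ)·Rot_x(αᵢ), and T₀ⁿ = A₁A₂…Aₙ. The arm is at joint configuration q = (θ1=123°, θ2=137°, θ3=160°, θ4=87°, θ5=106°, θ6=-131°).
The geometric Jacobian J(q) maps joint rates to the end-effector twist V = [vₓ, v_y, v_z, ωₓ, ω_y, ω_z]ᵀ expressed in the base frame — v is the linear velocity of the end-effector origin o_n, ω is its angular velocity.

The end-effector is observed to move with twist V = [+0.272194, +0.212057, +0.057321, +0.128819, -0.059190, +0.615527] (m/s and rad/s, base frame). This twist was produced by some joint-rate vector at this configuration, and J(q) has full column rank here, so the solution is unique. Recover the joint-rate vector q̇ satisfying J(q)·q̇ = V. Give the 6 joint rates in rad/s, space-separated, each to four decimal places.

o_n = [-0.6571, 0.8103, 0.0210]
J₁: ẑ×o_n = [-0.8103, -0.6571, 0.0000], ω = ẑ
J2: z=[-0.8387, -0.5446, 0.0000] o=[-0.3431, 0.5284, 0.4900] → [0.2555, -0.3934, -0.4074, -0.8387, -0.5446, 0.0000]
J3: z=[-0.8387, -0.5446, 0.0000] o=[-0.2402, 0.1679, 0.1558] → [0.0734, -0.1131, -0.7658, -0.8387, -0.5446, 0.0000]
J4: z=[-0.8387, -0.5446, 0.0000] o=[-0.4661, 0.4056, 0.7884] → [0.4180, -0.6437, -0.4435, -0.8387, -0.5446, 0.0000]
J5: z=[-0.2215, 0.3411, 0.9135] o=[-0.8144, 0.9419, 0.5037] → [-0.0445, 0.0368, -0.0245, -0.2215, 0.3411, 0.9135]
J6: z=[-0.7094, 0.5864, -0.3910] o=[-1.0753, 0.6553, 0.5474] → [-0.2481, -0.5370, -0.3552, -0.7094, 0.5864, -0.3910]
q̇ = J⁺·V = [-0.1340, -0.6580, 0.1160, 0.5850, 0.6360, -0.4310]

-0.1340 -0.6580 0.1160 0.5850 0.6360 -0.4310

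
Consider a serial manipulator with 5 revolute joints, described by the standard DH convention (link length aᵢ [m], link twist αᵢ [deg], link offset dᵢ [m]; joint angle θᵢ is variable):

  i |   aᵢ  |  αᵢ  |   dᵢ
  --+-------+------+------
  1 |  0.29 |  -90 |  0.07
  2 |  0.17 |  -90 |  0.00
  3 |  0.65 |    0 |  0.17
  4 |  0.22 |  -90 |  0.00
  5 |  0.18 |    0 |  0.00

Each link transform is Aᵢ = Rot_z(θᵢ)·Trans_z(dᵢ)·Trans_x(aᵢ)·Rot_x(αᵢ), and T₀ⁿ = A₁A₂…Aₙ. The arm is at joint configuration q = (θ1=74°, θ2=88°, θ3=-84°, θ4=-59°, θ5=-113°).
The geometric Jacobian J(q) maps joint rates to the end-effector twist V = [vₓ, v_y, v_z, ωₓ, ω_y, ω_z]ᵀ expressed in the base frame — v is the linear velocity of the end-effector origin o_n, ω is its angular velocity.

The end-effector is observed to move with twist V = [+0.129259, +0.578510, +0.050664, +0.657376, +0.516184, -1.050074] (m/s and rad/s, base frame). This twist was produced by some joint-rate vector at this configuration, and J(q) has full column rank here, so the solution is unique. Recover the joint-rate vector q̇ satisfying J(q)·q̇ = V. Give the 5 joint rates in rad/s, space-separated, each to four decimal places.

-0.7070 -0.9760 -0.3640 -0.3010 0.6090

o_n = [-0.7194, 0.1633, -0.0601]
J₁: ẑ×o_n = [-0.1633, -0.7194, 0.0000], ω = ẑ
J2: z=[-0.9613, 0.2756, 0.0000] o=[0.0799, 0.2788, 0.0700] → [-0.0358, -0.1250, 0.3314, -0.9613, 0.2756, 0.0000]
J3: z=[-0.2755, -0.9607, -0.0349] o=[0.0816, 0.2845, -0.0999] → [-0.0425, 0.0389, -0.7361, -0.2755, -0.9607, -0.0349]
J4: z=[-0.2755, -0.9607, -0.0349] o=[-0.5860, 0.3016, -0.1737] → [-0.1140, 0.0360, -0.0900, -0.2755, -0.9607, -0.0349]
J5: z=[-0.7619, 0.2403, -0.6014] o=[-0.7150, 0.3322, 0.0019] → [-0.1165, -0.0445, 0.1298, -0.7619, 0.2403, -0.6014]
q̇ = J⁺·V = [-0.7070, -0.9760, -0.3640, -0.3010, 0.6090]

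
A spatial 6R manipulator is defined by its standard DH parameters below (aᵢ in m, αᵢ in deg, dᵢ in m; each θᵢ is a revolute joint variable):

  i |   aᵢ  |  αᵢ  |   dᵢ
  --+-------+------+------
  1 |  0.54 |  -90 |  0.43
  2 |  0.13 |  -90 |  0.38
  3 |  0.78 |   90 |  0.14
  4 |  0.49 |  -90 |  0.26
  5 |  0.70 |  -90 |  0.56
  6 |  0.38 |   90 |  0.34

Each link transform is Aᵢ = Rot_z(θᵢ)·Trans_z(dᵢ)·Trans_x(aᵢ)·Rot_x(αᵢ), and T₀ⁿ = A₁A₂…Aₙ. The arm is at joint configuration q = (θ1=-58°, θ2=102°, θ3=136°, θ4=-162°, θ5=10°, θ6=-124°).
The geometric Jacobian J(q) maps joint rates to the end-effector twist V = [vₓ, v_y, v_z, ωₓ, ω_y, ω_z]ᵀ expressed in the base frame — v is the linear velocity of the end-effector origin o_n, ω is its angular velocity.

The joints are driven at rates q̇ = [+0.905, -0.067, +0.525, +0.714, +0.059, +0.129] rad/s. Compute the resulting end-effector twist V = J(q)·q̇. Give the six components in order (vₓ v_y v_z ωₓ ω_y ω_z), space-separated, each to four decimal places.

0.9559 0.3090 0.5541 -0.7266 0.1878 0.6329

o_n = [1.1145, -1.0912, 0.3382]
J₁: ẑ×o_n = [1.0912, 1.1145, -0.0000], ω = ẑ
J2: z=[0.8480, 0.5299, 0.0000] o=[0.2862, -0.4579, 0.4300] → [-0.0487, 0.0779, -0.9760, 0.8480, 0.5299, 0.0000]
J3: z=[-0.5183, 0.8295, 0.2079] o=[0.5941, -0.2337, 0.3028] → [0.2076, 0.1265, 0.0128, -0.5183, 0.8295, 0.2079]
J4: z=[-0.6866, -0.2587, -0.6795] o=[0.1238, -0.5036, 0.8808] → [-0.2589, -1.0457, 0.6597, -0.6866, -0.2587, -0.6795]
J5: z=[0.3354, -0.9419, 0.0197] o=[0.2614, -0.4658, 0.3447] → [0.0185, 0.0190, 0.5938, 0.3354, -0.9419, 0.0197]
J6: z=[0.5641, 0.2176, 0.7965] o=[0.9774, -0.8140, -0.0673] → [0.3090, -0.1195, -0.1862, 0.5641, 0.2176, 0.7965]
V = J·q̇ = [0.9559, 0.3090, 0.5541, -0.7266, 0.1878, 0.6329]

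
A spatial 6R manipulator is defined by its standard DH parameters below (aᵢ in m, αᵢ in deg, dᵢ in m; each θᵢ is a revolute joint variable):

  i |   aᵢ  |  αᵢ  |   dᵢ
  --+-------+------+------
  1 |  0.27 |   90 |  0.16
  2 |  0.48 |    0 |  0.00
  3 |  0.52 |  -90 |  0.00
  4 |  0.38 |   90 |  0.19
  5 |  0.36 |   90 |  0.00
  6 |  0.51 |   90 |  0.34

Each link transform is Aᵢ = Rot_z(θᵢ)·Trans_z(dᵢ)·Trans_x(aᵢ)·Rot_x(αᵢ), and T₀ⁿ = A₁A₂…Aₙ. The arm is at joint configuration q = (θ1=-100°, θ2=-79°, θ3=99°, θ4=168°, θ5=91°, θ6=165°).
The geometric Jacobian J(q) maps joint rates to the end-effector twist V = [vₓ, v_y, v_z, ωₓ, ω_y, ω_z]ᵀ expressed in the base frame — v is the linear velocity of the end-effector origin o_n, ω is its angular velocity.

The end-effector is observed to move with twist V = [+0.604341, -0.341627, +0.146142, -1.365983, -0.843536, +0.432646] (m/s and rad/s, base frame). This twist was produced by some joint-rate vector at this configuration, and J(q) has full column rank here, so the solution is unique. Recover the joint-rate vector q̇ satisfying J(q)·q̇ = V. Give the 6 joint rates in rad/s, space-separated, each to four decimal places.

o_n = [0.2420, -0.2361, -0.3061]
J₁: ẑ×o_n = [0.2361, 0.2420, -0.0000], ω = ẑ
J2: z=[-0.9848, 0.1736, 0.0000] o=[-0.0469, -0.2659, 0.1600] → [-0.0809, -0.4590, -0.0795, -0.9848, 0.1736, 0.0000]
J3: z=[-0.9848, 0.1736, 0.0000] o=[-0.0628, -0.3561, -0.3112] → [0.0009, 0.0050, -0.1711, -0.9848, 0.1736, 0.0000]
J4: z=[0.0594, 0.3368, 0.9397] o=[-0.1476, -0.8373, -0.1333] → [-0.6231, 0.3764, -0.0955, 0.0594, 0.3368, 0.9397]
J5: z=[0.9294, -0.3623, 0.0711] o=[0.0021, -0.4431, -0.0819] → [0.0665, 0.2254, 0.2792, 0.9294, -0.3623, 0.0711]
J6: z=[0.3653, 0.8748, -0.3181] o=[0.0212, -0.3273, 0.2584] → [-0.4648, 0.1360, -0.1598, 0.3653, 0.8748, -0.3181]
q̇ = J⁺·V = [0.2710, 0.7940, 0.8800, -0.1970, 0.6850, -0.9370]

0.2710 0.7940 0.8800 -0.1970 0.6850 -0.9370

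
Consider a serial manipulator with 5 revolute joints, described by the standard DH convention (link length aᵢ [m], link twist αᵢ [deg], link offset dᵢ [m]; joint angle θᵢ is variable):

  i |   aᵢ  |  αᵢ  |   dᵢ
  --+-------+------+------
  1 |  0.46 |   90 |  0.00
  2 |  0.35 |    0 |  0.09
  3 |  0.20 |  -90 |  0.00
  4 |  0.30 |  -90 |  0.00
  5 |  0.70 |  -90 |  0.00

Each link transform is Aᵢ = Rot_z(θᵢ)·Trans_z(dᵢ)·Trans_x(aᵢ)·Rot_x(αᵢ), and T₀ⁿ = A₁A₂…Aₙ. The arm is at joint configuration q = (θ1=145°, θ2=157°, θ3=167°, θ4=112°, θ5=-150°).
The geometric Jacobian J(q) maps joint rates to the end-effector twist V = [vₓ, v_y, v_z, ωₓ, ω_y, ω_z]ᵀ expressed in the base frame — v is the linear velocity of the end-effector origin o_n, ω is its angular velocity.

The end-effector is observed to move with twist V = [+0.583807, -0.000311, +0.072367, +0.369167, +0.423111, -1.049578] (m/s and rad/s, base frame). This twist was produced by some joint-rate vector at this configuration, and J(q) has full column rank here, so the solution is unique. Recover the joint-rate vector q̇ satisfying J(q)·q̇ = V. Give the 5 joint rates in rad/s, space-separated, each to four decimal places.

o_n = [-0.2755, 0.6494, 0.2349]
J₁: ẑ×o_n = [-0.6494, -0.2755, 0.0000], ω = ẑ
J2: z=[0.5736, 0.8192, 0.0000] o=[-0.3768, 0.2638, 0.0000] → [0.1924, -0.1347, 0.1382, 0.5736, 0.8192, 0.0000]
J3: z=[0.5736, 0.8192, 0.0000] o=[-0.0613, 0.1528, 0.1368] → [0.0804, -0.0563, 0.4603, 0.5736, 0.8192, 0.0000]
J4: z=[-0.4815, 0.3371, 0.8090] o=[-0.1938, 0.2456, 0.0192] → [-0.2540, 0.0378, -0.1669, -0.4815, 0.3371, 0.8090]
J5: z=[0.8293, -0.1234, 0.5450] o=[-0.2789, -0.0344, 0.0853] → [-0.3911, -0.1223, 0.5675, 0.8293, -0.1234, 0.5450]
q̇ = J⁺·V = [-0.1140, 0.3200, 0.4410, -0.7920, -0.5410]

-0.1140 0.3200 0.4410 -0.7920 -0.5410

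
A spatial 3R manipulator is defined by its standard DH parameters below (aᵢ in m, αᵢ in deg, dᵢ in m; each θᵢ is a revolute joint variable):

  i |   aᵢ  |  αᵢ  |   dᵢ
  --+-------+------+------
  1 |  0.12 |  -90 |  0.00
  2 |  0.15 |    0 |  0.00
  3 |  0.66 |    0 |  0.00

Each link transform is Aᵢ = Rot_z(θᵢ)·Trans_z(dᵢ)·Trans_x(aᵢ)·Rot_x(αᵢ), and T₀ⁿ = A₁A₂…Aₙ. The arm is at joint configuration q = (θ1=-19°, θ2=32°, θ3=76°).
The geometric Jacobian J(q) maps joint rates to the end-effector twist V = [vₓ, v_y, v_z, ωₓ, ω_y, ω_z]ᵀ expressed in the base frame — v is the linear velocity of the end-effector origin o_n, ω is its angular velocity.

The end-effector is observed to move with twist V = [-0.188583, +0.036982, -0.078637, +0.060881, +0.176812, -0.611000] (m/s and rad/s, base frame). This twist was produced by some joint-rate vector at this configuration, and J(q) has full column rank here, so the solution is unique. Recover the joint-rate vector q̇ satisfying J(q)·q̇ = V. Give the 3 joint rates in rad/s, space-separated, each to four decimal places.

o_n = [0.0409, -0.0141, -0.7072]
J₁: ẑ×o_n = [0.0141, 0.0409, -0.0000], ω = ẑ
J2: z=[0.3256, 0.9455, 0.0000] o=[0.1135, -0.0391, 0.0000] → [-0.6687, 0.2302, 0.0767, 0.3256, 0.9455, 0.0000]
J3: z=[0.3256, 0.9455, 0.0000] o=[0.2337, -0.0805, -0.0795] → [-0.5935, 0.2044, 0.2040, 0.3256, 0.9455, 0.0000]
q̇ = J⁺·V = [-0.6110, 0.9180, -0.7310]

-0.6110 0.9180 -0.7310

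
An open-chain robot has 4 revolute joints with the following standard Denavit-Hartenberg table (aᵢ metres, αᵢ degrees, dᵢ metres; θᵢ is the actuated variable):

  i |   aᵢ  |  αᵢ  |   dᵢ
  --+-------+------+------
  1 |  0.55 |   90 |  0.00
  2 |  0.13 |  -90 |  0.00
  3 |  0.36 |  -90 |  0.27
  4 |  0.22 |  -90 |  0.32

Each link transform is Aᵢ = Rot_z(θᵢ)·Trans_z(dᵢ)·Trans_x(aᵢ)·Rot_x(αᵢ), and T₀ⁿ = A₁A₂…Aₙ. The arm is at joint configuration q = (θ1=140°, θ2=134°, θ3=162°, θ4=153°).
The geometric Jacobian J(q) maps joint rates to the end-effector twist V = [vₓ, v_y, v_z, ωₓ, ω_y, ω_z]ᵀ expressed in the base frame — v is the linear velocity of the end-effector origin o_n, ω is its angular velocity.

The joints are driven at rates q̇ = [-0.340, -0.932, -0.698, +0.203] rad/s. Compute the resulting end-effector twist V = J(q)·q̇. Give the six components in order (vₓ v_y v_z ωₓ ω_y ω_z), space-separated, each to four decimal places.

o_n = [-0.2310, 0.5249, -0.2080]
J₁: ẑ×o_n = [-0.5249, -0.2310, 0.0000], ω = ẑ
J2: z=[0.6428, 0.7660, 0.0000] o=[-0.4213, 0.3535, 0.0000] → [-0.1593, 0.1337, -0.0357, 0.6428, 0.7660, 0.0000]
J3: z=[0.5510, -0.4624, -0.6947] o=[-0.3521, 0.2955, 0.0935] → [0.2988, 0.0820, 0.1825, 0.5510, -0.4624, -0.6947]
J4: z=[0.4469, 0.8665, -0.2223] o=[-0.4571, 0.2383, -0.3403] → [0.1784, -0.1094, -0.0678, 0.4469, 0.8665, -0.2223]
V = J·q̇ = [0.1546, -0.1255, -0.1079, -0.8930, -0.2153, 0.0997]

0.1546 -0.1255 -0.1079 -0.8930 -0.2153 0.0997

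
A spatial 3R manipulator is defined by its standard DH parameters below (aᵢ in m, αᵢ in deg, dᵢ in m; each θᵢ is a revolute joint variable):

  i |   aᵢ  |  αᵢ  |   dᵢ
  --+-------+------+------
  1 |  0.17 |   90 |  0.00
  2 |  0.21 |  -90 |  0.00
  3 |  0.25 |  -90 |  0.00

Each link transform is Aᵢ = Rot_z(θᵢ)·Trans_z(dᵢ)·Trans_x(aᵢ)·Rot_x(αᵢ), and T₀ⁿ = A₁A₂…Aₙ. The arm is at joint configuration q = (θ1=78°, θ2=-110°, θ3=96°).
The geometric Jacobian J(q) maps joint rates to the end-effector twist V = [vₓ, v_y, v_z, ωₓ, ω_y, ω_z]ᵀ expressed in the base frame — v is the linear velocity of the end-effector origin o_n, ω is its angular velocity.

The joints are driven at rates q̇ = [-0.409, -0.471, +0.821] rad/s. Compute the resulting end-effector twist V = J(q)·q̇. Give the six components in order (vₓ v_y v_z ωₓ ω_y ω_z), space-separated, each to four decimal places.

o_n = [-0.2209, 0.1565, -0.1728]
J₁: ẑ×o_n = [-0.1565, -0.2209, 0.0000], ω = ẑ
J2: z=[0.9781, -0.2079, 0.0000] o=[0.0353, 0.1663, 0.0000] → [0.0359, 0.1690, -0.0629, 0.9781, -0.2079, 0.0000]
J3: z=[0.1954, 0.9192, -0.3420] o=[0.0204, 0.0960, -0.1973] → [0.0432, 0.0777, 0.2336, 0.1954, 0.9192, -0.3420]
V = J·q̇ = [0.0826, 0.0746, 0.2214, -0.3003, 0.8526, -0.6898]

0.0826 0.0746 0.2214 -0.3003 0.8526 -0.6898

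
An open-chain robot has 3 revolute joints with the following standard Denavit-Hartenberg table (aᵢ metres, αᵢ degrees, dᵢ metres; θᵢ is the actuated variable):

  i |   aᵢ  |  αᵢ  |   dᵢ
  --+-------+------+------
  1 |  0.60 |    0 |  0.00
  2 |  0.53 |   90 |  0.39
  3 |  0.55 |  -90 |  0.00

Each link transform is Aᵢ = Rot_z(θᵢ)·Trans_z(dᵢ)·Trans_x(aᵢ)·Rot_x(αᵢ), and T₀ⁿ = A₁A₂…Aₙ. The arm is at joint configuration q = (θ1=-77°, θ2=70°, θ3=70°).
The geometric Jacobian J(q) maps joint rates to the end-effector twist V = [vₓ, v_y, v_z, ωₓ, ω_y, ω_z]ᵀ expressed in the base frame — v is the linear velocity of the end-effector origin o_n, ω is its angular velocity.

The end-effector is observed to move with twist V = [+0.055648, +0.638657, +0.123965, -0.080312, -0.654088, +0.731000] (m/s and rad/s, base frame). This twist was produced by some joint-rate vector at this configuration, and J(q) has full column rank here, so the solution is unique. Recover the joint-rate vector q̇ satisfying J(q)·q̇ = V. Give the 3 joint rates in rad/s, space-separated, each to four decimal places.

o_n = [0.8477, -0.6721, 0.9068]
J₁: ẑ×o_n = [0.6721, 0.8477, -0.0000], ω = ẑ
J2: z=[0.0000, 0.0000, 1.0000] o=[0.1350, -0.5846, 0.0000] → [0.0875, 0.7128, -0.0000, 0.0000, 0.0000, 1.0000]
J3: z=[-0.1219, -0.9925, 0.0000] o=[0.6610, -0.6492, 0.3900] → [-0.5130, 0.0630, 0.1881, -0.1219, -0.9925, 0.0000]
q̇ = J⁺·V = [0.5640, 0.1670, 0.6590]

0.5640 0.1670 0.6590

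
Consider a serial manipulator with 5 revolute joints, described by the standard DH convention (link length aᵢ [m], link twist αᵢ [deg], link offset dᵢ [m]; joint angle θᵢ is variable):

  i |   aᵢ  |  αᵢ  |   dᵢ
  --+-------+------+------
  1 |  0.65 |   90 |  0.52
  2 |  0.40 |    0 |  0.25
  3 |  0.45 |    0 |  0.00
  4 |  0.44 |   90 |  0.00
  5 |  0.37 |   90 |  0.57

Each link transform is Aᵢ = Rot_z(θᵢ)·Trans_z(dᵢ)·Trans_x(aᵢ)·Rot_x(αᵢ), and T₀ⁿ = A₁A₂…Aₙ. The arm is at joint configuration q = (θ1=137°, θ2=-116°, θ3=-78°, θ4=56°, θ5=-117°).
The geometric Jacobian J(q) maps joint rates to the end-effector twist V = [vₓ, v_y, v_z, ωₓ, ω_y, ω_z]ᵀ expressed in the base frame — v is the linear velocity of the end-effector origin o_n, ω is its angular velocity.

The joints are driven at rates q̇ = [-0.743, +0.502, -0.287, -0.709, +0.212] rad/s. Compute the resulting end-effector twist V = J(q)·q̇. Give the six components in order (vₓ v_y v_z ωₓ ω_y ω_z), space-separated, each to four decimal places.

o_n = [0.3446, -0.4303, 0.5109]
J₁: ẑ×o_n = [0.4303, 0.3446, -0.0000], ω = ẑ
J2: z=[0.6820, 0.7314, 0.0000] o=[-0.4754, 0.4433, 0.5200] → [-0.0066, 0.0062, -1.1955, 0.6820, 0.7314, 0.0000]
J3: z=[0.6820, 0.7314, 0.0000] o=[-0.1766, 0.5065, 0.1605] → [0.2563, -0.2390, -1.0202, 0.6820, 0.7314, 0.0000]
J4: z=[0.6820, 0.7314, 0.0000] o=[0.1427, 0.2088, 0.2693] → [0.1767, -0.1648, -0.5836, 0.6820, 0.7314, 0.0000]
J5: z=[0.4894, -0.4563, 0.7431] o=[0.3818, -0.0142, -0.0251] → [0.0646, -0.2899, -0.2206, 0.4894, -0.4563, 0.7431]
V = J·q̇ = [-0.5082, -0.1290, 0.0596, -0.2332, -0.4580, -0.5855]

-0.5082 -0.1290 0.0596 -0.2332 -0.4580 -0.5855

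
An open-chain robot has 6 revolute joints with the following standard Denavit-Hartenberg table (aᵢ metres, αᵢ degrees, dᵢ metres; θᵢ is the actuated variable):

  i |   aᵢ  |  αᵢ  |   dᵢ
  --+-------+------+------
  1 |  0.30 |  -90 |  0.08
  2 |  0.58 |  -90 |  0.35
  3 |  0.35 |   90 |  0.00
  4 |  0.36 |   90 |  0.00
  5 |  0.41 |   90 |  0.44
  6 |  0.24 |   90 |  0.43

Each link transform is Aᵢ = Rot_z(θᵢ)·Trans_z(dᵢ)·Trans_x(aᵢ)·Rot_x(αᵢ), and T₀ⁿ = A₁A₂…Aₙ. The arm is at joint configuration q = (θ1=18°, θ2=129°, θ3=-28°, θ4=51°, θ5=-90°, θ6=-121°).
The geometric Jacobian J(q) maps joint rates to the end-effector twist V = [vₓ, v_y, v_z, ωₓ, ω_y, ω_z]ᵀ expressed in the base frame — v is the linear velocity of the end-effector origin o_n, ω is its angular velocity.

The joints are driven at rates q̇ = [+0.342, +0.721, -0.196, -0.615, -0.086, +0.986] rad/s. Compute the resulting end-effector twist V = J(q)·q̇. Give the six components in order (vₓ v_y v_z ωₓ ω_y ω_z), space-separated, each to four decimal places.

-0.6360 -0.4547 0.4861 0.9064 0.1423 0.0177

o_n = [-0.3518, 0.2287, -0.9371]
J₁: ẑ×o_n = [-0.2287, -0.3518, 0.0000], ω = ẑ
J2: z=[-0.3090, 0.9511, 0.0000] o=[0.2853, 0.0927, 0.0800] → [-0.9673, -0.3143, 0.5639, -0.3090, 0.9511, 0.0000]
J3: z=[-0.7391, -0.2402, 0.6293] o=[-0.1700, 0.3128, -0.3707] → [0.1889, -0.5331, 0.0185, -0.7391, -0.2402, 0.6293]
J4: z=[0.0081, 0.9310, 0.3648] o=[-0.4057, 0.4090, -0.6109] → [-0.2380, 0.0223, -0.0516, 0.0081, 0.9310, 0.3648]
J5: z=[-0.0583, 0.3647, -0.9293] o=[-0.7651, 0.4040, -0.5903] → [-0.2894, -0.4043, -0.1405, -0.0583, 0.3647, -0.9293]
J6: z=[0.9983, 0.0137, -0.0572] o=[-0.7941, 0.1828, -1.1488] → [0.0055, -0.2366, 0.0398, 0.9983, 0.0137, -0.0572]
V = J·q̇ = [-0.6360, -0.4547, 0.4861, 0.9064, 0.1423, 0.0177]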